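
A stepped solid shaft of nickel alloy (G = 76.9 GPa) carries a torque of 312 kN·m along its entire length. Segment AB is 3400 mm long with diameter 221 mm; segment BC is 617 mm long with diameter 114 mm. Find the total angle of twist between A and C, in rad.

J_AB = π(0.221)⁴/32 = 2.34×10^-4 m⁴; J_BC = π(0.114)⁴/32 = 1.66×10^-5 m⁴.
θ = (T/G)·Σ L_i/J_i = (312000/76.9×10⁹)·(3.40/2.34×10^-4 + 0.617/1.66×10^-5) = 0.2099 rad.

0.210 rad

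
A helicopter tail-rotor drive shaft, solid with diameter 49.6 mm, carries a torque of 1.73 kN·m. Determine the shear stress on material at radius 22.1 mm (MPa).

64.3 MPa

J = πd⁴/32 = π(0.0496)⁴/32 = 5.942×10^-7 m⁴.
Shear stress varies linearly with radius: τ = T·r/J = 1730 × 0.0221 / 5.942×10^-7 = 6.434×10^7 Pa.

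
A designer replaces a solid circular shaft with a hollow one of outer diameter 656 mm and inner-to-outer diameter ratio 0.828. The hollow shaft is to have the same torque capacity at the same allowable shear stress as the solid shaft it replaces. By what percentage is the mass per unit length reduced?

52.0 %

Equal τ_max and T ⇒ the solid shaft needs d_s³ = d_o³(1−k⁴), so d_s = 656·(1−0.828⁴)^(1/3) = 530.9 mm.
Area ratio A_h/A_s = d_o²(1−k²)/d_s² = (1−k²)/(1−k⁴)^(2/3) = 0.4801.
Mass saving = 1 − 0.4801 = 52.0 %.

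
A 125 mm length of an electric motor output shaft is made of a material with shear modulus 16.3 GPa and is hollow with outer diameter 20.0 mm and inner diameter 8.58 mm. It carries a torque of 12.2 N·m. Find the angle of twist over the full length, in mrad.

6.16 mrad

J = π(d_o⁴ − d_i⁴)/32 = π(0.0200⁴ − 0.00858⁴)/32 = 1.518×10^-8 m⁴.
θ = T·L/(G·J) = 12.20 × 0.125 / (16.3×10⁹ × 1.518×10^-8) = 6.165×10^-3 rad.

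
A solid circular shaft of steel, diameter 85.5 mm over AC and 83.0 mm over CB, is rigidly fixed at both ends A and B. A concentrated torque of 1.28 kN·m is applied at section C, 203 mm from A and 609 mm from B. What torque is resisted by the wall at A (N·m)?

Compatibility: T_A·a/J_AC = T_B·b/J_CB with T_A + T_B = T₀.
J_AC = 5.25×10^-6 m⁴, J_CB = 4.66×10^-6 m⁴, so T_A = T₀·(J_AC/a)/((J_AC/a)+(J_CB/b)) = 987.6 N·m, T_B = 292.4 N·m.

988 N·m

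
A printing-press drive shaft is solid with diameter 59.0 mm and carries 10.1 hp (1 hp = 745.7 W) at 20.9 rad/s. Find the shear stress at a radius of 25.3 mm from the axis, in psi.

ω = 20.9 rad/s, so T = P/ω = 10.1×745.7 / 20.90 = 360.4 N·m.
J = πd⁴/32 = π(0.0590)⁴/32 = 1.190×10^-6 m⁴.
Shear stress varies linearly with radius: τ = T·r/J = 360.4 × 0.0253 / 1.190×10^-6 = 7.664×10^6 Pa.

1110 psi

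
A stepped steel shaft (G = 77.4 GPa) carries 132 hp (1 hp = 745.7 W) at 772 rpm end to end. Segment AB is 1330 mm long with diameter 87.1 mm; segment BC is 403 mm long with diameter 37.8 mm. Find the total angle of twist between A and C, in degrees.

2.02°

ω = 2π·772/60 = 80.84 rad/s, so T = P/ω = 132×745.7 / 80.84 = 1218 N·m.
J_AB = π(0.0871)⁴/32 = 5.65×10^-6 m⁴; J_BC = π(0.0378)⁴/32 = 2.00×10^-7 m⁴.
θ = (T/G)·Σ L_i/J_i = (1218/77.4×10⁹)·(1.33/5.65×10^-6 + 0.403/2.00×10^-7) = 0.03533 rad.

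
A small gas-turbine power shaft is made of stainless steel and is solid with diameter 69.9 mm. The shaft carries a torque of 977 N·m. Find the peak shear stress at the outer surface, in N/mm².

J = πd⁴/32 = π(0.0699)⁴/32 = 2.344×10^-6 m⁴.
τ_max = T·r/J = 977.0 × 0.0350 / 2.344×10^-6 = 1.457×10^7 Pa.

14.6 N/mm²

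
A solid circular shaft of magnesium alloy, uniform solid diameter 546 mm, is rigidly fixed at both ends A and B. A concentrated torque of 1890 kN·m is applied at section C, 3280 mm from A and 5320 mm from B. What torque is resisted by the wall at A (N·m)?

With uniform GJ and both ends fixed, compatibility θ_AC = θ_CB gives T_A·a = T_B·b, together with T_A + T_B = T₀.
T_A = T₀·b/(a+b) = 1.890e6·5320/8600 = 1.169e6 N·m; T_B = 720800 N·m.

1.17e6 N·m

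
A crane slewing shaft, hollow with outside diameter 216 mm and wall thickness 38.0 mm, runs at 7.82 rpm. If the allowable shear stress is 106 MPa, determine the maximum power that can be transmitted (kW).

J = π(d_o⁴ − d_i⁴)/32 = π(0.216⁴ − 0.140⁴)/32 = 1.760×10^-4 m⁴.
T_max = τ_allow·J/r = 1.06×10^8 × 1.760×10^-4 / 0.108 = 172700 N·m.
ω = 2π·7.82/60 = 0.8189 rad/s, so P_max = T_max·ω = 1.415×10^5 W.

141 kW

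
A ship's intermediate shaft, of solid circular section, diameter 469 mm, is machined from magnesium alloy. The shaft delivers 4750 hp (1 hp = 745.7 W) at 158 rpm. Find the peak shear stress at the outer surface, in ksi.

1.53 ksi

ω = 2π·158/60 = 16.55 rad/s, so T = P/ω = 4750×745.7 / 16.55 = 214100 N·m.
J = πd⁴/32 = π(0.469)⁴/32 = 4.750×10^-3 m⁴.
τ_max = T·r/J = 214100 × 0.234 / 4.750×10^-3 = 1.057×10^7 Pa.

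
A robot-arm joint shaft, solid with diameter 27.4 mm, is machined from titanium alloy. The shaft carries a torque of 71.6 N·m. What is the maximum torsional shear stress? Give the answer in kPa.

J = πd⁴/32 = π(0.0274)⁴/32 = 5.534×10^-8 m⁴.
τ_max = T·r/J = 71.60 × 0.0137 / 5.534×10^-8 = 1.773×10^7 Pa.

17700 kPa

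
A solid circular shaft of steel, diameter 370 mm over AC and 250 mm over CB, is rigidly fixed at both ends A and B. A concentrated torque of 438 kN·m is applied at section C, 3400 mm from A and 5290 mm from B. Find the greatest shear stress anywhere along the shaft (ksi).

Compatibility: T_A·a/J_AC = T_B·b/J_CB with T_A + T_B = T₀.
J_AC = 1.84×10^-3 m⁴, J_CB = 3.83×10^-4 m⁴, so T_A = T₀·(J_AC/a)/((J_AC/a)+(J_CB/b)) = 386300 N·m, T_B = 51740 N·m.
τ in each portion: τ_AC = 3.88×10^7 Pa, τ_CB = 1.69×10^7 Pa; maximum is in AC.
τ_max = T_AC·r/J = 386300·0.185/1.84×10^-3 = 3.884×10^7 Pa.

5.63 ksi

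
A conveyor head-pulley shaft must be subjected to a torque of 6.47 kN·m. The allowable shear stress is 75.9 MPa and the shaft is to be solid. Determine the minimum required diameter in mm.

For a solid shaft τ_max = 16T/(πd³), so d = (16T/(π τ_allow))^(1/3) = (16·6470/(π·7.59×10^7))^(1/3) = 0.07572 m.

75.7 mm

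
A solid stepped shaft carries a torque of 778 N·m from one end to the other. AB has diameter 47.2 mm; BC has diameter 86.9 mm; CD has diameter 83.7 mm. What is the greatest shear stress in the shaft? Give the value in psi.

5470 psi

Under the same torque, τ_max = 16T/(πd³) is largest where d is smallest — segment AB (d = 47.2 mm).
τ_max = 16·778.0/(π·(0.0472)³) = 3.768×10^7 Pa.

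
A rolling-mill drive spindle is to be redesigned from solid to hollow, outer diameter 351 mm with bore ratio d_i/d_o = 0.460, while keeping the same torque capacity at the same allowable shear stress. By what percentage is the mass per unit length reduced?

Equal τ_max and T ⇒ the solid shaft needs d_s³ = d_o³(1−k⁴), so d_s = 351·(1−0.460⁴)^(1/3) = 345.7 mm.
Area ratio A_h/A_s = d_o²(1−k²)/d_s² = (1−k²)/(1−k⁴)^(2/3) = 0.8128.
Mass saving = 1 − 0.8128 = 18.7 %.

18.7 %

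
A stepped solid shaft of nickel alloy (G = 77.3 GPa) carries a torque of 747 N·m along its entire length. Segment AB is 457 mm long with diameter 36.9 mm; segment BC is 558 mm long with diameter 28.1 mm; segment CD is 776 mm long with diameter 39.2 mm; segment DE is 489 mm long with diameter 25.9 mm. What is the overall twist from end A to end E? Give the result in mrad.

252 mrad

J_AB = π(0.0369)⁴/32 = 1.82×10^-7 m⁴; J_BC = π(0.0281)⁴/32 = 6.12×10^-8 m⁴; J_CD = π(0.0392)⁴/32 = 2.32×10^-7 m⁴; J_DE = π(0.0259)⁴/32 = 4.42×10^-8 m⁴.
θ = (T/G)·Σ L_i/J_i = (747.0/77.3×10⁹)·(0.457/1.82×10^-7 + 0.558/6.12×10^-8 + 0.776/2.32×10^-7 + 0.489/4.42×10^-8) = 0.2517 rad.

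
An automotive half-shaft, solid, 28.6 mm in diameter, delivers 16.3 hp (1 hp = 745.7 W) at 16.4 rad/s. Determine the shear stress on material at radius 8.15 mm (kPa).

ω = 16.4 rad/s, so T = P/ω = 16.3×745.7 / 16.40 = 741.2 N·m.
J = πd⁴/32 = π(0.0286)⁴/32 = 6.568×10^-8 m⁴.
Shear stress varies linearly with radius: τ = T·r/J = 741.2 × 0.00815 / 6.568×10^-8 = 9.196×10^7 Pa.

92000 kPa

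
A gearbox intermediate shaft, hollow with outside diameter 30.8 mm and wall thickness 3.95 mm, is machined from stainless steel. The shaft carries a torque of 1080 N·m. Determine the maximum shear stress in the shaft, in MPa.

271 MPa

J = π(d_o⁴ − d_i⁴)/32 = π(0.0308⁴ − 0.0229⁴)/32 = 6.135×10^-8 m⁴.
τ_max = T·r/J = 1080 × 0.0154 / 6.135×10^-8 = 2.711×10^8 Pa.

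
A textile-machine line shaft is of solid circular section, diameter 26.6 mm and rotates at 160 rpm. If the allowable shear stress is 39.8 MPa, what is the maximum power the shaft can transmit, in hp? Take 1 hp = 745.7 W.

J = πd⁴/32 = π(0.0266)⁴/32 = 4.915×10^-8 m⁴.
T_max = τ_allow·J/r = 3.98×10^7 × 4.915×10^-8 / 0.0133 = 147.1 N·m.
ω = 2π·160/60 = 16.76 rad/s, so P_max = T_max·ω = 2464 W.

3.30 hp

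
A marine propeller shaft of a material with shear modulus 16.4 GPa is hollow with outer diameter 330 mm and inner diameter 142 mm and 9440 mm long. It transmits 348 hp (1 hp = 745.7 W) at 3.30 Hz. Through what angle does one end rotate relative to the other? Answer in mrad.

6.41 mrad

ω = 2π·3.30 = 20.73 rad/s, so T = P/ω = 348×745.7 / 20.73 = 12520 N·m.
J = π(d_o⁴ − d_i⁴)/32 = π(0.330⁴ − 0.142⁴)/32 = 1.124×10^-3 m⁴.
θ = T·L/(G·J) = 12520 × 9.44 / (16.4×10⁹ × 1.124×10^-3) = 6.407×10^-3 rad.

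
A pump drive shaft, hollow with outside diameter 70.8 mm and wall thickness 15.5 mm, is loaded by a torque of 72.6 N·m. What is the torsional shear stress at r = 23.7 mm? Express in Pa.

775000 Pa

J = π(d_o⁴ − d_i⁴)/32 = π(0.0708⁴ − 0.0398⁴)/32 = 2.220×10^-6 m⁴.
Shear stress varies linearly with radius: τ = T·r/J = 72.60 × 0.0237 / 2.220×10^-6 = 7.749×10^5 Pa.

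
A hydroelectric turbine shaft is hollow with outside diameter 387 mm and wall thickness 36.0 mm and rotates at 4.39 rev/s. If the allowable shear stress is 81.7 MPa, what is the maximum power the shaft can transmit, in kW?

J = π(d_o⁴ − d_i⁴)/32 = π(0.387⁴ − 0.315⁴)/32 = 1.236×10^-3 m⁴.
T_max = τ_allow·J/r = 8.17×10^7 × 1.236×10^-3 / 0.194 = 521700 N·m.
ω = 2π·4.39 = 27.58 rad/s, so P_max = T_max·ω = 1.439×10^7 W.

14400 kW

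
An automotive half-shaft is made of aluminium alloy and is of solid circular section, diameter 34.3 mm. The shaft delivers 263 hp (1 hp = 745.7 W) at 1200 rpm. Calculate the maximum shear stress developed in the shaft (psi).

ω = 2π·1200/60 = 125.7 rad/s, so T = P/ω = 263×745.7 / 125.7 = 1561 N·m.
J = πd⁴/32 = π(0.0343)⁴/32 = 1.359×10^-7 m⁴.
τ_max = T·r/J = 1561 × 0.0171 / 1.359×10^-7 = 1.970×10^8 Pa.

28600 psi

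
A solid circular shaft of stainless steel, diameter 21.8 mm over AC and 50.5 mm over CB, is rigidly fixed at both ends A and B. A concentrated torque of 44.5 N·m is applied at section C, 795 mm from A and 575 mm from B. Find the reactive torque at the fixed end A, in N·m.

Compatibility: T_A·a/J_AC = T_B·b/J_CB with T_A + T_B = T₀.
J_AC = 2.22×10^-8 m⁴, J_CB = 6.39×10^-7 m⁴, so T_A = T₀·(J_AC/a)/((J_AC/a)+(J_CB/b)) = 1.090 N·m, T_B = 43.41 N·m.

1.09 N·m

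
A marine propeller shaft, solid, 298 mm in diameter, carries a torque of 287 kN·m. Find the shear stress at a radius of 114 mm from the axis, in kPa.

J = πd⁴/32 = π(0.298)⁴/32 = 7.742×10^-4 m⁴.
Shear stress varies linearly with radius: τ = T·r/J = 287000 × 0.114 / 7.742×10^-4 = 4.226×10^7 Pa.

42300 kPa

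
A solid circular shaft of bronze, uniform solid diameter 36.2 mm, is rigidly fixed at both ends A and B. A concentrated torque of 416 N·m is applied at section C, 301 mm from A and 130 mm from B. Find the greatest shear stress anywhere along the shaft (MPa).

31.2 MPa

With uniform GJ and both ends fixed, compatibility θ_AC = θ_CB gives T_A·a = T_B·b, together with T_A + T_B = T₀.
T_A = T₀·b/(a+b) = 416.0·130/431.0 = 125.5 N·m; T_B = 290.5 N·m.
τ in each portion: τ_AC = 1.35×10^7 Pa, τ_CB = 3.12×10^7 Pa; maximum is in CB.
τ_max = T_CB·r/J = 290.5·0.0181/1.69×10^-7 = 3.119×10^7 Pa.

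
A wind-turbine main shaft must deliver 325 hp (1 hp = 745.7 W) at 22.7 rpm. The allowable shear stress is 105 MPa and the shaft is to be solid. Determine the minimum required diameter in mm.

170 mm

ω = 2π·22.7/60 = 2.377 rad/s, so T = P/ω = 325×745.7 / 2.377 = 102000 N·m.
For a solid shaft τ_max = 16T/(πd³), so d = (16T/(π τ_allow))^(1/3) = (16·102000/(π·1.05×10^8))^(1/3) = 0.1704 m.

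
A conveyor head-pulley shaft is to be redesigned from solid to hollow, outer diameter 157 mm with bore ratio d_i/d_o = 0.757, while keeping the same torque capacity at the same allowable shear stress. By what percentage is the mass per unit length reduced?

44.3 %

Equal τ_max and T ⇒ the solid shaft needs d_s³ = d_o³(1−k⁴), so d_s = 157·(1−0.757⁴)^(1/3) = 137.5 mm.
Area ratio A_h/A_s = d_o²(1−k²)/d_s² = (1−k²)/(1−k⁴)^(2/3) = 0.5567.
Mass saving = 1 − 0.5567 = 44.3 %.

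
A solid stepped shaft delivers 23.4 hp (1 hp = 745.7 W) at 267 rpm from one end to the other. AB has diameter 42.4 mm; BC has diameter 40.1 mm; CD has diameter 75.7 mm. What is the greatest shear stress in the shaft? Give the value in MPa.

49.3 MPa

ω = 2π·267/60 = 27.96 rad/s, so T = P/ω = 23.4×745.7 / 27.96 = 624.1 N·m.
Under the same torque, τ_max = 16T/(πd³) is largest where d is smallest — segment BC (d = 40.1 mm).
τ_max = 16·624.1/(π·(0.0401)³) = 4.929×10^7 Pa.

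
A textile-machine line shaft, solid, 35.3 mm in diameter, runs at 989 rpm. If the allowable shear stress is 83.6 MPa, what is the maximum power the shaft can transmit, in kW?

J = πd⁴/32 = π(0.0353)⁴/32 = 1.524×10^-7 m⁴.
T_max = τ_allow·J/r = 8.36×10^7 × 1.524×10^-7 / 0.0176 = 722.0 N·m.
ω = 2π·989/60 = 103.6 rad/s, so P_max = T_max·ω = 7.478×10^4 W.

74.8 kW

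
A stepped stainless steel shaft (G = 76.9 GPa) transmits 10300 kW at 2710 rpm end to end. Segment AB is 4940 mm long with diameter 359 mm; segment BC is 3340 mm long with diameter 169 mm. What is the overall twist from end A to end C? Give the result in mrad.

ω = 2π·2710/60 = 283.8 rad/s, so T = P/ω = 10300×10³ / 283.8 = 36290 N·m.
J_AB = π(0.359)⁴/32 = 1.63×10^-3 m⁴; J_BC = π(0.169)⁴/32 = 8.01×10^-5 m⁴.
θ = (T/G)·Σ L_i/J_i = (36290/76.9×10⁹)·(4.94/1.63×10^-3 + 3.34/8.01×10^-5) = 0.02111 rad.

21.1 mrad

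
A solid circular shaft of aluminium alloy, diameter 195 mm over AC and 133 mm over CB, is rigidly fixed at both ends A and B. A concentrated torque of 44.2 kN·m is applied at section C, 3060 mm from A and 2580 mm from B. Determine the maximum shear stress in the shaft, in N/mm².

Compatibility: T_A·a/J_AC = T_B·b/J_CB with T_A + T_B = T₀.
J_AC = 1.42×10^-4 m⁴, J_CB = 3.07×10^-5 m⁴, so T_A = T₀·(J_AC/a)/((J_AC/a)+(J_CB/b)) = 35170 N·m, T_B = 9028 N·m.
τ in each portion: τ_AC = 2.42×10^7 Pa, τ_CB = 1.95×10^7 Pa; maximum is in AC.
τ_max = T_AC·r/J = 35170·0.0975/1.42×10^-4 = 2.416×10^7 Pa.

24.2 N/mm²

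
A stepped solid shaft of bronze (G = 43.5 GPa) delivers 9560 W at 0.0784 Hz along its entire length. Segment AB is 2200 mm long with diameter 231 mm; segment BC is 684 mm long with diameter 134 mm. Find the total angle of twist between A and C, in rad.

0.0132 rad

ω = 2π·0.0784 = 0.4926 rad/s, so T = P/ω = 9560 / 0.4926 = 19410 N·m.
J_AB = π(0.231)⁴/32 = 2.80×10^-4 m⁴; J_BC = π(0.134)⁴/32 = 3.17×10^-5 m⁴.
θ = (T/G)·Σ L_i/J_i = (19410/43.5×10⁹)·(2.20/2.80×10^-4 + 0.684/3.17×10^-5) = 0.01315 rad.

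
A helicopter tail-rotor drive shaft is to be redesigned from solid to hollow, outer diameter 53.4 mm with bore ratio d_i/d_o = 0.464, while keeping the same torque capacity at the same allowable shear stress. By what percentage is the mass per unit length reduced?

Equal τ_max and T ⇒ the solid shaft needs d_s³ = d_o³(1−k⁴), so d_s = 53.4·(1−0.464⁴)^(1/3) = 52.56 mm.
Area ratio A_h/A_s = d_o²(1−k²)/d_s² = (1−k²)/(1−k⁴)^(2/3) = 0.8099.
Mass saving = 1 − 0.8099 = 19.0 %.

19.0 %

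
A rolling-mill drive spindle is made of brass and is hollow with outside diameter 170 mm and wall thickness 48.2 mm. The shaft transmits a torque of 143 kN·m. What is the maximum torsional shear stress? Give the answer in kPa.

J = π(d_o⁴ − d_i⁴)/32 = π(0.170⁴ − 0.0736⁴)/32 = 7.912×10^-5 m⁴.
τ_max = T·r/J = 143000 × 0.0850 / 7.912×10^-5 = 1.536×10^8 Pa.

154000 kPa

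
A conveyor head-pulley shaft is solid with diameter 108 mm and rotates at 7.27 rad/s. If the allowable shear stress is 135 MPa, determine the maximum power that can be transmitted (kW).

J = πd⁴/32 = π(0.108)⁴/32 = 1.336×10^-5 m⁴.
T_max = τ_allow·J/r = 1.35×10^8 × 1.336×10^-5 / 0.0540 = 33390 N·m.
ω = 7.27 rad/s, so P_max = T_max·ω = 2.428×10^5 W.

243 kW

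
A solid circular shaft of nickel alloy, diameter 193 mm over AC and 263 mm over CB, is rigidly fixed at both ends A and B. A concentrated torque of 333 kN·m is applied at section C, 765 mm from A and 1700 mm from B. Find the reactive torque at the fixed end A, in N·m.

Compatibility: T_A·a/J_AC = T_B·b/J_CB with T_A + T_B = T₀.
J_AC = 1.36×10^-4 m⁴, J_CB = 4.70×10^-4 m⁴, so T_A = T₀·(J_AC/a)/((J_AC/a)+(J_CB/b)) = 130500 N·m, T_B = 202500 N·m.

131000 N·m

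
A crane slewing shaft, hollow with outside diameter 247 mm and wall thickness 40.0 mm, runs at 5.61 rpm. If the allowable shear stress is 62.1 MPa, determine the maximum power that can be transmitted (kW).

85.4 kW

J = π(d_o⁴ − d_i⁴)/32 = π(0.247⁴ − 0.167⁴)/32 = 2.891×10^-4 m⁴.
T_max = τ_allow·J/r = 6.21×10^7 × 2.891×10^-4 / 0.123 = 145300 N·m.
ω = 2π·5.61/60 = 0.5875 rad/s, so P_max = T_max·ω = 8.539×10^4 W.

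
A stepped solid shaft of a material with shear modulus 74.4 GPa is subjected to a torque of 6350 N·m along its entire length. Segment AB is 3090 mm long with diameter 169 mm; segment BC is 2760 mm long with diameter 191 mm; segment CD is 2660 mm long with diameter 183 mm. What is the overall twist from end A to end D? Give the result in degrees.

J_AB = π(0.169)⁴/32 = 8.01×10^-5 m⁴; J_BC = π(0.191)⁴/32 = 1.31×10^-4 m⁴; J_CD = π(0.183)⁴/32 = 1.10×10^-4 m⁴.
θ = (T/G)·Σ L_i/J_i = (6350/74.4×10⁹)·(3.09/8.01×10^-5 + 2.76/1.31×10^-4 + 2.66/1.10×10^-4) = 7.158×10^-3 rad.

0.410°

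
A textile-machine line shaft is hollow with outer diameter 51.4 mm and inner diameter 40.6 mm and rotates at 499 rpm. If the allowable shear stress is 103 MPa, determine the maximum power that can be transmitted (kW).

87.6 kW

J = π(d_o⁴ − d_i⁴)/32 = π(0.0514⁴ − 0.0406⁴)/32 = 4.185×10^-7 m⁴.
T_max = τ_allow·J/r = 1.03×10^8 × 4.185×10^-7 / 0.0257 = 1677 N·m.
ω = 2π·499/60 = 52.26 rad/s, so P_max = T_max·ω = 8.765×10^4 W.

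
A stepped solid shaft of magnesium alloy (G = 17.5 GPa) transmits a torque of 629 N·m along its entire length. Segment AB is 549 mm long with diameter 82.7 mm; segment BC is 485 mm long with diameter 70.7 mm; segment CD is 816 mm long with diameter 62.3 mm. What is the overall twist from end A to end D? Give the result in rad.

J_AB = π(0.0827)⁴/32 = 4.59×10^-6 m⁴; J_BC = π(0.0707)⁴/32 = 2.45×10^-6 m⁴; J_CD = π(0.0623)⁴/32 = 1.48×10^-6 m⁴.
θ = (T/G)·Σ L_i/J_i = (629.0/17.5×10⁹)·(0.549/4.59×10^-6 + 0.485/2.45×10^-6 + 0.816/1.48×10^-6) = 0.03124 rad.

0.0312 rad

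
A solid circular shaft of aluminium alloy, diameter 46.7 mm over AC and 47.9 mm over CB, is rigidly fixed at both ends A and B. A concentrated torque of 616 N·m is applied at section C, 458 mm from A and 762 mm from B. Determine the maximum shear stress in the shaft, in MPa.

18.5 MPa

Compatibility: T_A·a/J_AC = T_B·b/J_CB with T_A + T_B = T₀.
J_AC = 4.67×10^-7 m⁴, J_CB = 5.17×10^-7 m⁴, so T_A = T₀·(J_AC/a)/((J_AC/a)+(J_CB/b)) = 369.9 N·m, T_B = 246.1 N·m.
τ in each portion: τ_AC = 1.85×10^7 Pa, τ_CB = 1.14×10^7 Pa; maximum is in AC.
τ_max = T_AC·r/J = 369.9·0.0234/4.67×10^-7 = 1.850×10^7 Pa.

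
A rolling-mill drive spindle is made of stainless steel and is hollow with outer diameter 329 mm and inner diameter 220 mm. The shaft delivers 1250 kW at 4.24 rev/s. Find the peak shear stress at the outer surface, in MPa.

8.39 MPa

ω = 2π·4.24 = 26.64 rad/s, so T = P/ω = 1250×10³ / 26.64 = 46920 N·m.
J = π(d_o⁴ − d_i⁴)/32 = π(0.329⁴ − 0.220⁴)/32 = 9.202×10^-4 m⁴.
τ_max = T·r/J = 46920 × 0.165 / 9.202×10^-4 = 8.387×10^6 Pa.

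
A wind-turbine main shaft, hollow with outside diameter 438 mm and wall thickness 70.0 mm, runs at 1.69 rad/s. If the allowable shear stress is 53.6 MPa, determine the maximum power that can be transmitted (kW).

J = π(d_o⁴ − d_i⁴)/32 = π(0.438⁴ − 0.298⁴)/32 = 2.839×10^-3 m⁴.
T_max = τ_allow·J/r = 5.36×10^7 × 2.839×10^-3 / 0.219 = 694800 N·m.
ω = 1.69 rad/s, so P_max = T_max·ω = 1.174×10^6 W.

1170 kW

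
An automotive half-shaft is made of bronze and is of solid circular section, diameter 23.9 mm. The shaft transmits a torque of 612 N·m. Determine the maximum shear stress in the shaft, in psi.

J = πd⁴/32 = π(0.0239)⁴/32 = 3.203×10^-8 m⁴.
τ_max = T·r/J = 612.0 × 0.0119 / 3.203×10^-8 = 2.283×10^8 Pa.

33100 psi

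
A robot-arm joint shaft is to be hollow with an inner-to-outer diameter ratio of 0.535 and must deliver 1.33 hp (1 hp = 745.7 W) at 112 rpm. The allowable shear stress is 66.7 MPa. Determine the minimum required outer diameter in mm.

ω = 2π·112/60 = 11.73 rad/s, so T = P/ω = 1.33×745.7 / 11.73 = 84.56 N·m.
For a hollow shaft with d_i/d_o = 0.535: τ_max = 16T/(π d_o³ (1−k⁴)), so d_o = [16T/(π τ_allow (1−k⁴))]^(1/3) = [16·84.56/(π·6.67×10^7·0.9181)]^(1/3) = 0.01916 m.

19.2 mm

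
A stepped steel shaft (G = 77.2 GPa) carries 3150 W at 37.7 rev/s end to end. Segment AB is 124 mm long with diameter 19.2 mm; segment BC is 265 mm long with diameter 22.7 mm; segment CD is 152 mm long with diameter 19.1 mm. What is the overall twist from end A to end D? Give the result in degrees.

ω = 2π·37.7 = 236.9 rad/s, so T = P/ω = 3150 / 236.9 = 13.30 N·m.
J_AB = π(0.0192)⁴/32 = 1.33×10^-8 m⁴; J_BC = π(0.0227)⁴/32 = 2.61×10^-8 m⁴; J_CD = π(0.0191)⁴/32 = 1.31×10^-8 m⁴.
θ = (T/G)·Σ L_i/J_i = (13.30/77.2×10⁹)·(0.124/1.33×10^-8 + 0.265/2.61×10^-8 + 0.152/1.31×10^-8) = 5.356×10^-3 rad.

0.307°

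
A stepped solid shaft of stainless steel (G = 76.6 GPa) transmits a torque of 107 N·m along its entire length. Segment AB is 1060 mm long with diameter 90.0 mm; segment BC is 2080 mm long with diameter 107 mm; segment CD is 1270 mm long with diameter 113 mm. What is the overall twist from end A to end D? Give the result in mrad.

0.566 mrad

J_AB = π(0.0900)⁴/32 = 6.44×10^-6 m⁴; J_BC = π(0.107)⁴/32 = 1.29×10^-5 m⁴; J_CD = π(0.113)⁴/32 = 1.60×10^-5 m⁴.
θ = (T/G)·Σ L_i/J_i = (107.0/76.6×10⁹)·(1.06/6.44×10^-6 + 2.08/1.29×10^-5 + 1.27/1.60×10^-5) = 5.665×10^-4 rad.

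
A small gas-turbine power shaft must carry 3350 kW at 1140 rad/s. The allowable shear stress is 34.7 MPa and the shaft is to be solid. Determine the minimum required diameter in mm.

ω = 1140 rad/s, so T = P/ω = 3350×10³ / 1140 = 2939 N·m.
For a solid shaft τ_max = 16T/(πd³), so d = (16T/(π τ_allow))^(1/3) = (16·2939/(π·3.47×10^7))^(1/3) = 0.07555 m.

75.6 mm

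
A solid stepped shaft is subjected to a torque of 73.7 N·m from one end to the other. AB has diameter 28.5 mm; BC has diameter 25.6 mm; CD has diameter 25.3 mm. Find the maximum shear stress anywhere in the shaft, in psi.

3360 psi

Under the same torque, τ_max = 16T/(πd³) is largest where d is smallest — segment CD (d = 25.3 mm).
τ_max = 16·73.70/(π·(0.0253)³) = 2.318×10^7 Pa.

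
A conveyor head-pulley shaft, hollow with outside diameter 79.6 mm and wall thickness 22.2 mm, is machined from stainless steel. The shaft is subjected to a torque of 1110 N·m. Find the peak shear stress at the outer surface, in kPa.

J = π(d_o⁴ − d_i⁴)/32 = π(0.0796⁴ − 0.0352⁴)/32 = 3.791×10^-6 m⁴.
τ_max = T·r/J = 1110 × 0.0398 / 3.791×10^-6 = 1.165×10^7 Pa.

11700 kPa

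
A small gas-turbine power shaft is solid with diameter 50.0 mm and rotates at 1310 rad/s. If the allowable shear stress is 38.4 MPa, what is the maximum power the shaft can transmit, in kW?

1230 kW

J = πd⁴/32 = π(0.0500)⁴/32 = 6.136×10^-7 m⁴.
T_max = τ_allow·J/r = 3.84×10^7 × 6.136×10^-7 / 0.0250 = 942.5 N·m.
ω = 1310 rad/s, so P_max = T_max·ω = 1.235×10^6 W.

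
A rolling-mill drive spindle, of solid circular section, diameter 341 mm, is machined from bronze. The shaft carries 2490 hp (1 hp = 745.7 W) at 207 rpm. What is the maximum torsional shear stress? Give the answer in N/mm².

ω = 2π·207/60 = 21.68 rad/s, so T = P/ω = 2490×745.7 / 21.68 = 85660 N·m.
J = πd⁴/32 = π(0.341)⁴/32 = 1.327×10^-3 m⁴.
τ_max = T·r/J = 85660 × 0.171 / 1.327×10^-3 = 1.100×10^7 Pa.

11.0 N/mm²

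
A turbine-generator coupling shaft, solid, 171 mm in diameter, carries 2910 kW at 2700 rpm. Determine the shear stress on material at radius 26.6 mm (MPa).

ω = 2π·2700/60 = 282.7 rad/s, so T = P/ω = 2910×10³ / 282.7 = 10290 N·m.
J = πd⁴/32 = π(0.171)⁴/32 = 8.394×10^-5 m⁴.
Shear stress varies linearly with radius: τ = T·r/J = 10290 × 0.0266 / 8.394×10^-5 = 3.261×10^6 Pa.

3.26 MPa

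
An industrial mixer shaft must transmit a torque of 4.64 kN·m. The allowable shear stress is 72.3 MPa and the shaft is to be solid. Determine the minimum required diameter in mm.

For a solid shaft τ_max = 16T/(πd³), so d = (16T/(π τ_allow))^(1/3) = (16·4640/(π·7.23×10^7))^(1/3) = 0.06888 m.

68.9 mm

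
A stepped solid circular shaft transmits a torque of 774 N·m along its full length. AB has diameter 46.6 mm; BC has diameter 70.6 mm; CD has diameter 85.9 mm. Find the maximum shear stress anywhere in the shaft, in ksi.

Under the same torque, τ_max = 16T/(πd³) is largest where d is smallest — segment AB (d = 46.6 mm).
τ_max = 16·774.0/(π·(0.0466)³) = 3.895×10^7 Pa.

5.65 ksi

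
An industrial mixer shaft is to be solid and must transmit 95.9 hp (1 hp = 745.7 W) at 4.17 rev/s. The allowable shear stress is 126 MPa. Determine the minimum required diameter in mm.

ω = 2π·4.17 = 26.20 rad/s, so T = P/ω = 95.9×745.7 / 26.20 = 2729 N·m.
For a solid shaft τ_max = 16T/(πd³), so d = (16T/(π τ_allow))^(1/3) = (16·2729/(π·1.26×10^8))^(1/3) = 0.04796 m.

48.0 mm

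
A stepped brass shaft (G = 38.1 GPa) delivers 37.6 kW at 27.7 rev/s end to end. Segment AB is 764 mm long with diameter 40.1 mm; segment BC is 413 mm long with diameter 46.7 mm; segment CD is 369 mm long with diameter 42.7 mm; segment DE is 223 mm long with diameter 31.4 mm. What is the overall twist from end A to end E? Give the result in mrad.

ω = 2π·27.7 = 174.0 rad/s, so T = P/ω = 37.6×10³ / 174.0 = 216.0 N·m.
J_AB = π(0.0401)⁴/32 = 2.54×10^-7 m⁴; J_BC = π(0.0467)⁴/32 = 4.67×10^-7 m⁴; J_CD = π(0.0427)⁴/32 = 3.26×10^-7 m⁴; J_DE = π(0.0314)⁴/32 = 9.54×10^-8 m⁴.
θ = (T/G)·Σ L_i/J_i = (216.0/38.1×10⁹)·(0.764/2.54×10^-7 + 0.413/4.67×10^-7 + 0.369/3.26×10^-7 + 0.223/9.54×10^-8) = 0.04174 rad.

41.7 mrad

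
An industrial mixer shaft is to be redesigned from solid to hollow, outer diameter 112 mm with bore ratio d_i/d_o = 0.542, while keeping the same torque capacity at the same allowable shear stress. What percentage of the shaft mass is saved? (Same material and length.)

25.0 %

Equal τ_max and T ⇒ the solid shaft needs d_s³ = d_o³(1−k⁴), so d_s = 112·(1−0.542⁴)^(1/3) = 108.7 mm.
Area ratio A_h/A_s = d_o²(1−k²)/d_s² = (1−k²)/(1−k⁴)^(2/3) = 0.7500.
Mass saving = 1 − 0.7500 = 25.0 %.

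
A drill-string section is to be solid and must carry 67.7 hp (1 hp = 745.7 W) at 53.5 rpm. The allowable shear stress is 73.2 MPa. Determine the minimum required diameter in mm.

ω = 2π·53.5/60 = 5.603 rad/s, so T = P/ω = 67.7×745.7 / 5.603 = 9011 N·m.
For a solid shaft τ_max = 16T/(πd³), so d = (16T/(π τ_allow))^(1/3) = (16·9011/(π·7.32×10^7))^(1/3) = 0.08559 m.

85.6 mm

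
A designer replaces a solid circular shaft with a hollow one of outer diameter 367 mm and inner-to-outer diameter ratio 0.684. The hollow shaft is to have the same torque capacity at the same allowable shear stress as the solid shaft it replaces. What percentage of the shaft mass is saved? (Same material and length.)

Equal τ_max and T ⇒ the solid shaft needs d_s³ = d_o³(1−k⁴), so d_s = 367·(1−0.684⁴)^(1/3) = 338.0 mm.
Area ratio A_h/A_s = d_o²(1−k²)/d_s² = (1−k²)/(1−k⁴)^(2/3) = 0.6274.
Mass saving = 1 − 0.6274 = 37.3 %.

37.3 %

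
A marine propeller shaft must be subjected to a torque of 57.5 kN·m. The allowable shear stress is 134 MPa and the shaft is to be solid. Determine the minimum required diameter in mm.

130 mm

For a solid shaft τ_max = 16T/(πd³), so d = (16T/(π τ_allow))^(1/3) = (16·57500/(π·1.34×10^8))^(1/3) = 0.1298 m.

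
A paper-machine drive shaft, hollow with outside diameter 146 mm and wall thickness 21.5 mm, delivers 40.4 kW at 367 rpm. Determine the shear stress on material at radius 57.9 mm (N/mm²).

ω = 2π·367/60 = 38.43 rad/s, so T = P/ω = 40.4×10³ / 38.43 = 1051 N·m.
J = π(d_o⁴ − d_i⁴)/32 = π(0.146⁴ − 0.103⁴)/32 = 3.356×10^-5 m⁴.
Shear stress varies linearly with radius: τ = T·r/J = 1051 × 0.0579 / 3.356×10^-5 = 1.814×10^6 Pa.

1.81 N/mm²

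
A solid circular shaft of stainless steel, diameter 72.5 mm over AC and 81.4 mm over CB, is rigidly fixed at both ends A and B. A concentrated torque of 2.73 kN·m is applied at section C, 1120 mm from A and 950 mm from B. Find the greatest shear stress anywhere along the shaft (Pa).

Compatibility: T_A·a/J_AC = T_B·b/J_CB with T_A + T_B = T₀.
J_AC = 2.71×10^-6 m⁴, J_CB = 4.31×10^-6 m⁴, so T_A = T₀·(J_AC/a)/((J_AC/a)+(J_CB/b)) = 950.1 N·m, T_B = 1780 N·m.
τ in each portion: τ_AC = 1.27×10^7 Pa, τ_CB = 1.68×10^7 Pa; maximum is in CB.
τ_max = T_CB·r/J = 1780·0.0407/4.31×10^-6 = 1.681×10^7 Pa.

1.68e7 Pa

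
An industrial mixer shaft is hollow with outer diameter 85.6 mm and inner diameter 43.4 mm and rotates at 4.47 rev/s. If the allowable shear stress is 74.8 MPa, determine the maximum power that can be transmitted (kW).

242 kW

J = π(d_o⁴ − d_i⁴)/32 = π(0.0856⁴ − 0.0434⁴)/32 = 4.923×10^-6 m⁴.
T_max = τ_allow·J/r = 7.48×10^7 × 4.923×10^-6 / 0.0428 = 8603 N·m.
ω = 2π·4.47 = 28.09 rad/s, so P_max = T_max·ω = 2.416×10^5 W.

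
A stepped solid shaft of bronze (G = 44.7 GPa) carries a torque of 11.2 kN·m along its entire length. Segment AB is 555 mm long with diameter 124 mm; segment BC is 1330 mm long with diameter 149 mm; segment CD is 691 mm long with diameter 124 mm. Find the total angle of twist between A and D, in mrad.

20.3 mrad

J_AB = π(0.124)⁴/32 = 2.32×10^-5 m⁴; J_BC = π(0.149)⁴/32 = 4.84×10^-5 m⁴; J_CD = π(0.124)⁴/32 = 2.32×10^-5 m⁴.
θ = (T/G)·Σ L_i/J_i = (11200/44.7×10⁹)·(0.555/2.32×10^-5 + 1.33/4.84×10^-5 + 0.691/2.32×10^-5) = 0.02034 rad.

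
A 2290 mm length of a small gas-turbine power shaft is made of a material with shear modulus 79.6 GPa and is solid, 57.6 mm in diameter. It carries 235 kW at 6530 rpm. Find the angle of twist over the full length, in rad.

0.00915 rad

ω = 2π·6530/60 = 683.8 rad/s, so T = P/ω = 235×10³ / 683.8 = 343.7 N·m.
J = πd⁴/32 = π(0.0576)⁴/32 = 1.081×10^-6 m⁴.
θ = T·L/(G·J) = 343.7 × 2.29 / (79.6×10⁹ × 1.081×10^-6) = 9.149×10^-3 rad.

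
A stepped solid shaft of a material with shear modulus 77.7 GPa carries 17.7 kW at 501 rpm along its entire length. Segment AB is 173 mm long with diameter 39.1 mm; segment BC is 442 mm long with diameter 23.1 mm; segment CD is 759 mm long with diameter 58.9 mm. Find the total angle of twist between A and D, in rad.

0.0747 rad

ω = 2π·501/60 = 52.46 rad/s, so T = P/ω = 17.7×10³ / 52.46 = 337.4 N·m.
J_AB = π(0.0391)⁴/32 = 2.29×10^-7 m⁴; J_BC = π(0.0231)⁴/32 = 2.80×10^-8 m⁴; J_CD = π(0.0589)⁴/32 = 1.18×10^-6 m⁴.
θ = (T/G)·Σ L_i/J_i = (337.4/77.7×10⁹)·(0.173/2.29×10^-7 + 0.442/2.80×10^-8 + 0.759/1.18×10^-6) = 0.07472 rad.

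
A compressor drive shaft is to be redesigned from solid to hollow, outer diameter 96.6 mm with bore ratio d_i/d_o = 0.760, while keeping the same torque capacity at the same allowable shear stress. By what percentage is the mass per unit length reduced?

Equal τ_max and T ⇒ the solid shaft needs d_s³ = d_o³(1−k⁴), so d_s = 96.6·(1−0.760⁴)^(1/3) = 84.38 mm.
Area ratio A_h/A_s = d_o²(1−k²)/d_s² = (1−k²)/(1−k⁴)^(2/3) = 0.5537.
Mass saving = 1 − 0.5537 = 44.6 %.

44.6 %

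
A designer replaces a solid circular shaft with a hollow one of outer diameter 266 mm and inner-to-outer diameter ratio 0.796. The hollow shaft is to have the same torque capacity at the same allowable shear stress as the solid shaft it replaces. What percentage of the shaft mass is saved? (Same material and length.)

48.4 %

Equal τ_max and T ⇒ the solid shaft needs d_s³ = d_o³(1−k⁴), so d_s = 266·(1−0.796⁴)^(1/3) = 224.2 mm.
Area ratio A_h/A_s = d_o²(1−k²)/d_s² = (1−k²)/(1−k⁴)^(2/3) = 0.5159.
Mass saving = 1 − 0.5159 = 48.4 %.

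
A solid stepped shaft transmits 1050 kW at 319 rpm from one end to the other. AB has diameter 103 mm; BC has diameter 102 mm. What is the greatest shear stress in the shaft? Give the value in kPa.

151000 kPa

ω = 2π·319/60 = 33.41 rad/s, so T = P/ω = 1050×10³ / 33.41 = 31430 N·m.
Under the same torque, τ_max = 16T/(πd³) is largest where d is smallest — segment BC (d = 102 mm).
τ_max = 16·31430/(π·(0.102)³) = 1.508×10^8 Pa.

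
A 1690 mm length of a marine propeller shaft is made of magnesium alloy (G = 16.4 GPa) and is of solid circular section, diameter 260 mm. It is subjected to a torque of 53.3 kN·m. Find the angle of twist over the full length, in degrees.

0.701°

J = πd⁴/32 = π(0.260)⁴/32 = 4.486×10^-4 m⁴.
θ = T·L/(G·J) = 53300 × 1.69 / (16.4×10⁹ × 4.486×10^-4) = 0.01224 rad.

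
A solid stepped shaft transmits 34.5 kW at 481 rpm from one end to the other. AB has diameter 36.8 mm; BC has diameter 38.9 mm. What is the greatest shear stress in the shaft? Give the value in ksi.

10.2 ksi

ω = 2π·481/60 = 50.37 rad/s, so T = P/ω = 34.5×10³ / 50.37 = 684.9 N·m.
Under the same torque, τ_max = 16T/(πd³) is largest where d is smallest — segment AB (d = 36.8 mm).
τ_max = 16·684.9/(π·(0.0368)³) = 7.000×10^7 Pa.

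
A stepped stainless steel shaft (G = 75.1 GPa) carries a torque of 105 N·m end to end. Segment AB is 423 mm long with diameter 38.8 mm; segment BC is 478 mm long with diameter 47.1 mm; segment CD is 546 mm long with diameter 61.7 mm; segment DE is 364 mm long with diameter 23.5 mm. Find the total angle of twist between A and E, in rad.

J_AB = π(0.0388)⁴/32 = 2.22×10^-7 m⁴; J_BC = π(0.0471)⁴/32 = 4.83×10^-7 m⁴; J_CD = π(0.0617)⁴/32 = 1.42×10^-6 m⁴; J_DE = π(0.0235)⁴/32 = 2.99×10^-8 m⁴.
θ = (T/G)·Σ L_i/J_i = (105.0/75.1×10⁹)·(0.423/2.22×10^-7 + 0.478/4.83×10^-7 + 0.546/1.42×10^-6 + 0.364/2.99×10^-8) = 0.02158 rad.

0.0216 rad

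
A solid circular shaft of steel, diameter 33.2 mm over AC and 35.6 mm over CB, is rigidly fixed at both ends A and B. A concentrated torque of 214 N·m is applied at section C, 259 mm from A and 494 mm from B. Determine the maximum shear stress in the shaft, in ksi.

Compatibility: T_A·a/J_AC = T_B·b/J_CB with T_A + T_B = T₀.
J_AC = 1.19×10^-7 m⁴, J_CB = 1.58×10^-7 m⁴, so T_A = T₀·(J_AC/a)/((J_AC/a)+(J_CB/b)) = 126.4 N·m, T_B = 87.61 N·m.
τ in each portion: τ_AC = 1.76×10^7 Pa, τ_CB = 9.89×10^6 Pa; maximum is in AC.
τ_max = T_AC·r/J = 126.4·0.0166/1.19×10^-7 = 1.759×10^7 Pa.

2.55 ksi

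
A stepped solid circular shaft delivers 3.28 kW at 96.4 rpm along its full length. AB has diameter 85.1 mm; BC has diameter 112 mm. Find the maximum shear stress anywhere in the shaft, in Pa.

ω = 2π·96.4/60 = 10.09 rad/s, so T = P/ω = 3.28×10³ / 10.09 = 324.9 N·m.
Under the same torque, τ_max = 16T/(πd³) is largest where d is smallest — segment AB (d = 85.1 mm).
τ_max = 16·324.9/(π·(0.0851)³) = 2.685×10^6 Pa.

2.69e6 Pa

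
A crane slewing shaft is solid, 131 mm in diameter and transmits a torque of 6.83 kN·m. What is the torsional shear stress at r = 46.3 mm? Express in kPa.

10900 kPa

J = πd⁴/32 = π(0.131)⁴/32 = 2.891×10^-5 m⁴.
Shear stress varies linearly with radius: τ = T·r/J = 6830 × 0.0463 / 2.891×10^-5 = 1.094×10^7 Pa.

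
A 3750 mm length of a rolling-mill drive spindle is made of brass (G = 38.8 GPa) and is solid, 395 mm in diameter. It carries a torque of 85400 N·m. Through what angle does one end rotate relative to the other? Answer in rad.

0.00345 rad

J = πd⁴/32 = π(0.395)⁴/32 = 2.390×10^-3 m⁴.
θ = T·L/(G·J) = 85400 × 3.75 / (38.8×10⁹ × 2.390×10^-3) = 3.454×10^-3 rad.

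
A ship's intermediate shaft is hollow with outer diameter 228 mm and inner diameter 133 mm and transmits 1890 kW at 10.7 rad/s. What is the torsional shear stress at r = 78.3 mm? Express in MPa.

59.0 MPa

ω = 10.7 rad/s, so T = P/ω = 1890×10³ / 10.70 = 176600 N·m.
J = π(d_o⁴ − d_i⁴)/32 = π(0.228⁴ − 0.133⁴)/32 = 2.346×10^-4 m⁴.
Shear stress varies linearly with radius: τ = T·r/J = 176600 × 0.0783 / 2.346×10^-4 = 5.896×10^7 Pa.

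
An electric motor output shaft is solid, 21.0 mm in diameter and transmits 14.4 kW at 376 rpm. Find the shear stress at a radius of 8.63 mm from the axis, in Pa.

ω = 2π·376/60 = 39.37 rad/s, so T = P/ω = 14.4×10³ / 39.37 = 365.7 N·m.
J = πd⁴/32 = π(0.0210)⁴/32 = 1.909×10^-8 m⁴.
Shear stress varies linearly with radius: τ = T·r/J = 365.7 × 0.00863 / 1.909×10^-8 = 1.653×10^8 Pa.

1.65e8 Pa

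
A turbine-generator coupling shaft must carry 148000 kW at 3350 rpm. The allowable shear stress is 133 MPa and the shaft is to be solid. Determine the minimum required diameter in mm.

253 mm

ω = 2π·3350/60 = 350.8 rad/s, so T = P/ω = 148000×10³ / 350.8 = 421900 N·m.
For a solid shaft τ_max = 16T/(πd³), so d = (16T/(π τ_allow))^(1/3) = (16·421900/(π·1.33×10^8))^(1/3) = 0.2528 m.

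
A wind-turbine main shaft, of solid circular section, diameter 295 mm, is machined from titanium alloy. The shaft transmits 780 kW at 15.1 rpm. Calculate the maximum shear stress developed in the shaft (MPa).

97.9 MPa

ω = 2π·15.1/60 = 1.581 rad/s, so T = P/ω = 780×10³ / 1.581 = 493300 N·m.
J = πd⁴/32 = π(0.295)⁴/32 = 7.435×10^-4 m⁴.
τ_max = T·r/J = 493300 × 0.147 / 7.435×10^-4 = 9.786×10^7 Pa.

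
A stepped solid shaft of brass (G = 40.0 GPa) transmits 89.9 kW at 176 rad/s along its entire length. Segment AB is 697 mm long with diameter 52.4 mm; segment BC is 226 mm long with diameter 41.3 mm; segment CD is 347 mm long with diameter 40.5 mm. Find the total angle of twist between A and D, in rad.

ω = 176 rad/s, so T = P/ω = 89.9×10³ / 176.0 = 510.8 N·m.
J_AB = π(0.0524)⁴/32 = 7.40×10^-7 m⁴; J_BC = π(0.0413)⁴/32 = 2.86×10^-7 m⁴; J_CD = π(0.0405)⁴/32 = 2.64×10^-7 m⁴.
θ = (T/G)·Σ L_i/J_i = (510.8/40.0×10⁹)·(0.697/7.40×10^-7 + 0.226/2.86×10^-7 + 0.347/2.64×10^-7) = 0.03891 rad.

0.0389 rad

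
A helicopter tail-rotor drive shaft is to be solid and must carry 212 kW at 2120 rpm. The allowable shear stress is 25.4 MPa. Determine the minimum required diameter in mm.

57.6 mm

ω = 2π·2120/60 = 222.0 rad/s, so T = P/ω = 212×10³ / 222.0 = 954.9 N·m.
For a solid shaft τ_max = 16T/(πd³), so d = (16T/(π τ_allow))^(1/3) = (16·954.9/(π·2.54×10^7))^(1/3) = 0.05764 m.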